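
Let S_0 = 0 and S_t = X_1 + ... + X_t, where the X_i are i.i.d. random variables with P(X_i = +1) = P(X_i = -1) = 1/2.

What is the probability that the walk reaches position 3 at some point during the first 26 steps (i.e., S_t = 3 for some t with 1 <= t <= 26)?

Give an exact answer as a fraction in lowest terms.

Answer: 1168527/2097152

Derivation:
Count via complement. Let g(t,s) = #length-t paths at position s with S_1..S_t all ≠ 3.
g(t,s) = g(t-1,s-1) + g(t-1,s+1) for s ≠ 3; g(t,3) = 0.
t=0: g(0,0)=1
t=1: g(1,-1)=1 g(1,1)=1
t=2: g(2,-2)=1 g(2,0)=2 g(2,2)=1
t=3: g(3,-3)=1 g(3,-1)=3 g(3,1)=3
t=4: g(4,-4)=1 g(4,-2)=4 g(4,0)=6 g(4,2)=3
t=5: g(5,-5)=1 g(5,-3)=5 g(5,-1)=10 g(5,1)=9
t=6: g(6,-6)=1 g(6,-4)=6 g(6,-2)=15 g(6,0)=19 g(6,2)=9
t=7: g(7,-7)=1 g(7,-5)=7 g(7,-3)=21 g(7,-1)=34 g(7,1)=28
t=8: g(8,-8)=1 g(8,-6)=8 g(8,-4)=28 g(8,-2)=55 g(8,0)=62 g(8,2)=28
t=9: g(9,-9)=1 g(9,-7)=9 g(9,-5)=36 g(9,-3)=83 g(9,-1)=117 g(9,1)=90
t=10: g(10,-10)=1 g(10,-8)=10 g(10,-6)=45 g(10,-4)=119 g(10,-2)=200 g(10,0)=207 g(10,2)=90
t=11: g(11,-11)=1 g(11,-9)=11 g(11,-7)=55 g(11,-5)=164 g(11,-3)=319 g(11,-1)=407 g(11,1)=297
t=12: g(12,-12)=1 g(12,-10)=12 g(12,-8)=66 g(12,-6)=219 g(12,-4)=483 g(12,-2)=726 g(12,0)=704 g(12,2)=297
t=13: g(13,-13)=1 g(13,-11)=13 g(13,-9)=78 g(13,-7)=285 g(13,-5)=702 g(13,-3)=1209 g(13,-1)=1430 g(13,1)=1001
t=14: g(14,-14)=1 g(14,-12)=14 g(14,-10)=91 g(14,-8)=363 g(14,-6)=987 g(14,-4)=1911 g(14,-2)=2639 g(14,0)=2431 g(14,2)=1001
t=15: g(15,-15)=1 g(15,-13)=15 g(15,-11)=105 g(15,-9)=454 g(15,-7)=1350 g(15,-5)=2898 g(15,-3)=4550 g(15,-1)=5070 g(15,1)=3432
t=16: g(16,-16)=1 g(16,-14)=16 g(16,-12)=120 g(16,-10)=559 g(16,-8)=1804 g(16,-6)=4248 g(16,-4)=7448 g(16,-2)=9620 g(16,0)=8502 g(16,2)=3432
t=17: g(17,-17)=1 g(17,-15)=17 g(17,-13)=136 g(17,-11)=679 g(17,-9)=2363 g(17,-7)=6052 g(17,-5)=11696 g(17,-3)=17068 g(17,-1)=18122 g(17,1)=11934
t=18: g(18,-18)=1 g(18,-16)=18 g(18,-14)=153 g(18,-12)=815 g(18,-10)=3042 g(18,-8)=8415 g(18,-6)=17748 g(18,-4)=28764 g(18,-2)=35190 g(18,0)=30056 g(18,2)=11934
t=19: g(19,-19)=1 g(19,-17)=19 g(19,-15)=171 g(19,-13)=968 g(19,-11)=3857 g(19,-9)=11457 g(19,-7)=26163 g(19,-5)=46512 g(19,-3)=63954 g(19,-1)=65246 g(19,1)=41990
t=20: g(20,-20)=1 g(20,-18)=20 g(20,-16)=190 g(20,-14)=1139 g(20,-12)=4825 g(20,-10)=15314 g(20,-8)=37620 g(20,-6)=72675 g(20,-4)=110466 g(20,-2)=129200 g(20,0)=107236 g(20,2)=41990
t=21: g(21,-21)=1 g(21,-19)=21 g(21,-17)=210 g(21,-15)=1329 g(21,-13)=5964 g(21,-11)=20139 g(21,-9)=52934 g(21,-7)=110295 g(21,-5)=183141 g(21,-3)=239666 g(21,-1)=236436 g(21,1)=149226
t=22: g(22,-22)=1 g(22,-20)=22 g(22,-18)=231 g(22,-16)=1539 g(22,-14)=7293 g(22,-12)=26103 g(22,-10)=73073 g(22,-8)=163229 g(22,-6)=293436 g(22,-4)=422807 g(22,-2)=476102 g(22,0)=385662 g(22,2)=149226
t=23: g(23,-23)=1 g(23,-21)=23 g(23,-19)=253 g(23,-17)=1770 g(23,-15)=8832 g(23,-13)=33396 g(23,-11)=99176 g(23,-9)=236302 g(23,-7)=456665 g(23,-5)=716243 g(23,-3)=898909 g(23,-1)=861764 g(23,1)=534888
t=24: g(24,-24)=1 g(24,-22)=24 g(24,-20)=276 g(24,-18)=2023 g(24,-16)=10602 g(24,-14)=42228 g(24,-12)=132572 g(24,-10)=335478 g(24,-8)=692967 g(24,-6)=1172908 g(24,-4)=1615152 g(24,-2)=1760673 g(24,0)=1396652 g(24,2)=534888
t=25: g(25,-25)=1 g(25,-23)=25 g(25,-21)=300 g(25,-19)=2299 g(25,-17)=12625 g(25,-15)=52830 g(25,-13)=174800 g(25,-11)=468050 g(25,-9)=1028445 g(25,-7)=1865875 g(25,-5)=2788060 g(25,-3)=3375825 g(25,-1)=3157325 g(25,1)=1931540
t=26: g(26,-26)=1 g(26,-24)=26 g(26,-22)=325 g(26,-20)=2599 g(26,-18)=14924 g(26,-16)=65455 g(26,-14)=227630 g(26,-12)=642850 g(26,-10)=1496495 g(26,-8)=2894320 g(26,-6)=4653935 g(26,-4)=6163885 g(26,-2)=6533150 g(26,0)=5088865 g(26,2)=1931540
Paths never hitting 3: Σ_s g(26,s) = 29716000
Paths hitting 3: 2^26 - 29716000 = 37392864
P = 37392864/67108864 = 1168527/2097152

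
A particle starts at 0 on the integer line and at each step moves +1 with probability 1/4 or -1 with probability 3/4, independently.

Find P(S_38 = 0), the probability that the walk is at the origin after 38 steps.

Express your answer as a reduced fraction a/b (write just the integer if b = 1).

Answer: 5135054769461249325/9444732965739290427392

Derivation:
To be at 0 after 38 steps: need exactly 19 steps of +1 and 19 of -1.
Number of such sequences: C(38,19) = 35345263800
Each has probability (1/4)^19 · (3/4)^19 = 1162261467/75557863725914323419136
P = 35345263800 · 1162261467/75557863725914323419136 = 5135054769461249325/9444732965739290427392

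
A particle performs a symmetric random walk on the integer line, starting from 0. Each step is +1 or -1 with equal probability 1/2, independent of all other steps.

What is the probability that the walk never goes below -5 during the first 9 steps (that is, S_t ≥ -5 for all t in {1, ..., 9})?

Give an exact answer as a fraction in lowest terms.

Let f(t,s) = #length-t paths at position s with S_1..S_t all ≥ -5.
f(t,s) = f(t-1,s-1) + f(t-1,s+1) for s ≥ -5; f(t,s) = 0 for s < -5.
t=0: f(0,0)=1
t=1: f(1,-1)=1 f(1,1)=1
t=2: f(2,-2)=1 f(2,0)=2 f(2,2)=1
t=3: f(3,-3)=1 f(3,-1)=3 f(3,1)=3 f(3,3)=1
t=4: f(4,-4)=1 f(4,-2)=4 f(4,0)=6 f(4,2)=4 f(4,4)=1
t=5: f(5,-5)=1 f(5,-3)=5 f(5,-1)=10 f(5,1)=10 f(5,3)=5 f(5,5)=1
t=6: f(6,-4)=6 f(6,-2)=15 f(6,0)=20 f(6,2)=15 f(6,4)=6 f(6,6)=1
t=7: f(7,-5)=6 f(7,-3)=21 f(7,-1)=35 f(7,1)=35 f(7,3)=21 f(7,5)=7 f(7,7)=1
t=8: f(8,-4)=27 f(8,-2)=56 f(8,0)=70 f(8,2)=56 f(8,4)=28 f(8,6)=8 f(8,8)=1
t=9: f(9,-5)=27 f(9,-3)=83 f(9,-1)=126 f(9,1)=126 f(9,3)=84 f(9,5)=36 f(9,7)=9 f(9,9)=1
Σ_s f(9,s) = 492
P = 492/512 = 123/128

Answer: 123/128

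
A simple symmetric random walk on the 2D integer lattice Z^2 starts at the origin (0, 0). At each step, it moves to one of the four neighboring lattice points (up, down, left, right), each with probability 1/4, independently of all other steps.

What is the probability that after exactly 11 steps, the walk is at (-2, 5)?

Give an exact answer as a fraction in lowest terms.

Answer: 9075/2097152

Derivation:
Let h be the number of horizontal steps (so 11-h are vertical). To end at (-2,5) need (h-2)/2 right-steps and ((11-h)+5)/2 up-steps.
Sum over h with 2 ≤ h ≤ 6, h ≡ 0 (mod 2), 11-h ≡ 1 (mod 2):
h=2: C(11,2)·C(2,0)·C(9,7) = 55·1·36 = 1980
h=4: C(11,4)·C(4,1)·C(7,6) = 330·4·7 = 9240
h=6: C(11,6)·C(6,2)·C(5,5) = 462·15·1 = 6930
Total favorable: 18150
Total paths: 4^11 = 4194304
P = 18150/4194304 = 9075/2097152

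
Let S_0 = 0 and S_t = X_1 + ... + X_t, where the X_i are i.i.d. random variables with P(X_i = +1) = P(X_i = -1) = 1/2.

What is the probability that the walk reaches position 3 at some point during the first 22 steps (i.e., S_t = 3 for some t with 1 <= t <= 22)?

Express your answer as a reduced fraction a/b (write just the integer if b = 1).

Count via complement. Let g(t,s) = #length-t paths at position s with S_1..S_t all ≠ 3.
g(t,s) = g(t-1,s-1) + g(t-1,s+1) for s ≠ 3; g(t,3) = 0.
t=0: g(0,0)=1
t=1: g(1,-1)=1 g(1,1)=1
t=2: g(2,-2)=1 g(2,0)=2 g(2,2)=1
t=3: g(3,-3)=1 g(3,-1)=3 g(3,1)=3
t=4: g(4,-4)=1 g(4,-2)=4 g(4,0)=6 g(4,2)=3
t=5: g(5,-5)=1 g(5,-3)=5 g(5,-1)=10 g(5,1)=9
t=6: g(6,-6)=1 g(6,-4)=6 g(6,-2)=15 g(6,0)=19 g(6,2)=9
t=7: g(7,-7)=1 g(7,-5)=7 g(7,-3)=21 g(7,-1)=34 g(7,1)=28
t=8: g(8,-8)=1 g(8,-6)=8 g(8,-4)=28 g(8,-2)=55 g(8,0)=62 g(8,2)=28
t=9: g(9,-9)=1 g(9,-7)=9 g(9,-5)=36 g(9,-3)=83 g(9,-1)=117 g(9,1)=90
t=10: g(10,-10)=1 g(10,-8)=10 g(10,-6)=45 g(10,-4)=119 g(10,-2)=200 g(10,0)=207 g(10,2)=90
t=11: g(11,-11)=1 g(11,-9)=11 g(11,-7)=55 g(11,-5)=164 g(11,-3)=319 g(11,-1)=407 g(11,1)=297
t=12: g(12,-12)=1 g(12,-10)=12 g(12,-8)=66 g(12,-6)=219 g(12,-4)=483 g(12,-2)=726 g(12,0)=704 g(12,2)=297
t=13: g(13,-13)=1 g(13,-11)=13 g(13,-9)=78 g(13,-7)=285 g(13,-5)=702 g(13,-3)=1209 g(13,-1)=1430 g(13,1)=1001
t=14: g(14,-14)=1 g(14,-12)=14 g(14,-10)=91 g(14,-8)=363 g(14,-6)=987 g(14,-4)=1911 g(14,-2)=2639 g(14,0)=2431 g(14,2)=1001
t=15: g(15,-15)=1 g(15,-13)=15 g(15,-11)=105 g(15,-9)=454 g(15,-7)=1350 g(15,-5)=2898 g(15,-3)=4550 g(15,-1)=5070 g(15,1)=3432
t=16: g(16,-16)=1 g(16,-14)=16 g(16,-12)=120 g(16,-10)=559 g(16,-8)=1804 g(16,-6)=4248 g(16,-4)=7448 g(16,-2)=9620 g(16,0)=8502 g(16,2)=3432
t=17: g(17,-17)=1 g(17,-15)=17 g(17,-13)=136 g(17,-11)=679 g(17,-9)=2363 g(17,-7)=6052 g(17,-5)=11696 g(17,-3)=17068 g(17,-1)=18122 g(17,1)=11934
t=18: g(18,-18)=1 g(18,-16)=18 g(18,-14)=153 g(18,-12)=815 g(18,-10)=3042 g(18,-8)=8415 g(18,-6)=17748 g(18,-4)=28764 g(18,-2)=35190 g(18,0)=30056 g(18,2)=11934
t=19: g(19,-19)=1 g(19,-17)=19 g(19,-15)=171 g(19,-13)=968 g(19,-11)=3857 g(19,-9)=11457 g(19,-7)=26163 g(19,-5)=46512 g(19,-3)=63954 g(19,-1)=65246 g(19,1)=41990
t=20: g(20,-20)=1 g(20,-18)=20 g(20,-16)=190 g(20,-14)=1139 g(20,-12)=4825 g(20,-10)=15314 g(20,-8)=37620 g(20,-6)=72675 g(20,-4)=110466 g(20,-2)=129200 g(20,0)=107236 g(20,2)=41990
t=21: g(21,-21)=1 g(21,-19)=21 g(21,-17)=210 g(21,-15)=1329 g(21,-13)=5964 g(21,-11)=20139 g(21,-9)=52934 g(21,-7)=110295 g(21,-5)=183141 g(21,-3)=239666 g(21,-1)=236436 g(21,1)=149226
t=22: g(22,-22)=1 g(22,-20)=22 g(22,-18)=231 g(22,-16)=1539 g(22,-14)=7293 g(22,-12)=26103 g(22,-10)=73073 g(22,-8)=163229 g(22,-6)=293436 g(22,-4)=422807 g(22,-2)=476102 g(22,0)=385662 g(22,2)=149226
Paths never hitting 3: Σ_s g(22,s) = 1998724
Paths hitting 3: 2^22 - 1998724 = 2195580
P = 2195580/4194304 = 548895/1048576

Answer: 548895/1048576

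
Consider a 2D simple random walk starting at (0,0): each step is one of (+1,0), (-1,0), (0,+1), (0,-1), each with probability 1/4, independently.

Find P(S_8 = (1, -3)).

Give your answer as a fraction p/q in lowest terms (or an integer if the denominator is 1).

Answer: 49/2048

Derivation:
Let h be the number of horizontal steps (so 8-h are vertical). To end at (1,-3) need (h+1)/2 right-steps and ((8-h)-3)/2 up-steps.
Sum over h with 1 ≤ h ≤ 5, h ≡ 1 (mod 2), 8-h ≡ 1 (mod 2):
h=1: C(8,1)·C(1,1)·C(7,2) = 8·1·21 = 168
h=3: C(8,3)·C(3,2)·C(5,1) = 56·3·5 = 840
h=5: C(8,5)·C(5,3)·C(3,0) = 56·10·1 = 560
Total favorable: 1568
Total paths: 4^8 = 65536
P = 1568/65536 = 49/2048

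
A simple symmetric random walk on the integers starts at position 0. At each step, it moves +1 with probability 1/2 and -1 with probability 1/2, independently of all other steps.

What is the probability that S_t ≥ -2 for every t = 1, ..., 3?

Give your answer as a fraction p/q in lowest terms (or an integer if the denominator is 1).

Let f(t,s) = #length-t paths at position s with S_1..S_t all ≥ -2.
f(t,s) = f(t-1,s-1) + f(t-1,s+1) for s ≥ -2; f(t,s) = 0 for s < -2.
t=0: f(0,0)=1
t=1: f(1,-1)=1 f(1,1)=1
t=2: f(2,-2)=1 f(2,0)=2 f(2,2)=1
t=3: f(3,-1)=3 f(3,1)=3 f(3,3)=1
Σ_s f(3,s) = 7
P = 7/8 = 7/8

Answer: 7/8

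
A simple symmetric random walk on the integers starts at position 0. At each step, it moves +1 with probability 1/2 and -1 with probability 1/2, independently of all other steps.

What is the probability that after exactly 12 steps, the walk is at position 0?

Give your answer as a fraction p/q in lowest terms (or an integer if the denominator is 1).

Answer: 231/1024

Derivation:
To return to 0 after 12 steps: need exactly 6 steps of +1 and 6 of -1.
Favorable paths: C(12,6) = 924
Total paths: 2^12 = 4096
P = 924/4096 = 231/1024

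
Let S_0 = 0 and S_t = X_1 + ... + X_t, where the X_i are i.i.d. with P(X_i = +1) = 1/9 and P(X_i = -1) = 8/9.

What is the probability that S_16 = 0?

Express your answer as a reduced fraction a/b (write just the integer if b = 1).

Answer: 23991418880/205891132094649

Derivation:
To be at 0 after 16 steps: need exactly 8 steps of +1 and 8 of -1.
Number of such sequences: C(16,8) = 12870
Each has probability (1/9)^8 · (8/9)^8 = 16777216/1853020188851841
P = 12870 · 16777216/1853020188851841 = 23991418880/205891132094649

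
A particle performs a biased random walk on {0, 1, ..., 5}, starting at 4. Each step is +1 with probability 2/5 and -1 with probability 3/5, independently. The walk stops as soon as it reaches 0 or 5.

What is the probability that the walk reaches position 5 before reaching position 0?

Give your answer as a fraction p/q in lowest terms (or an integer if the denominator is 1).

Biased walk: p = 2/5, q = 3/5, r = q/p = 3/2
Gambler's ruin: P(hit 5 before 0 | start at 4) = (1 - r^a)/(1 - r^N)
r^4 = 81/16; r^5 = 243/32
P = (1 - 81/16) / (1 - 243/32) = -65/16 / -211/32 = 130/211

Answer: 130/211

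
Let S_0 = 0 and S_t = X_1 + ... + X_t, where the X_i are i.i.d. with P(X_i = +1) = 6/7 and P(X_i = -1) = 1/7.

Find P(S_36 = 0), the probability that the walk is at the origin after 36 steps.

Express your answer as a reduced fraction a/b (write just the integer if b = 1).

To be at 0 after 36 steps: need exactly 18 steps of +1 and 18 of -1.
Number of such sequences: C(36,18) = 9075135300
Each has probability (6/7)^18 · (1/7)^18 = 101559956668416/2651730845859653471779023381601
P = 9075135300 · 101559956668416/2651730845859653471779023381601 = 131667192546858919526400/378818692265664781682717625943

Answer: 131667192546858919526400/378818692265664781682717625943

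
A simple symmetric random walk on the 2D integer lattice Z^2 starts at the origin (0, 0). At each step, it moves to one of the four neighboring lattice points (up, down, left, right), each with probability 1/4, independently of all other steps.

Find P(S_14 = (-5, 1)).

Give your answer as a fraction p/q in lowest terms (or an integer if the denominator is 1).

Answer: 1002001/134217728

Derivation:
Let h be the number of horizontal steps (so 14-h are vertical). To end at (-5,1) need (h-5)/2 right-steps and ((14-h)+1)/2 up-steps.
Sum over h with 5 ≤ h ≤ 13, h ≡ 1 (mod 2), 14-h ≡ 1 (mod 2):
h=5: C(14,5)·C(5,0)·C(9,5) = 2002·1·126 = 252252
h=7: C(14,7)·C(7,1)·C(7,4) = 3432·7·35 = 840840
h=9: C(14,9)·C(9,2)·C(5,3) = 2002·36·10 = 720720
h=11: C(14,11)·C(11,3)·C(3,2) = 364·165·3 = 180180
h=13: C(14,13)·C(13,4)·C(1,1) = 14·715·1 = 10010
Total favorable: 2004002
Total paths: 4^14 = 268435456
P = 2004002/268435456 = 1002001/134217728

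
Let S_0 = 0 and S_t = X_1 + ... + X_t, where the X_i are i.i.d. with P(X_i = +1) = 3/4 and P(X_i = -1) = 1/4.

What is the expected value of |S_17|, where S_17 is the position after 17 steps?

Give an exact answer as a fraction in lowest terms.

Answer: 18339782563/2147483648

Derivation:
S_17 takes values m ≡ 1 (mod 2) with |m| ≤ 17; P(S_17=m) = C(17,(17+m)/2) · (3/4)^((17+m)/2) · (1/4)^((17-m)/2).
Distribution: P(S=-17)=1/17179869184, P(S=-15)=51/17179869184, P(S=-13)=153/2147483648, P(S=-11)=2295/2147483648, P(S=-9)=48195/4294967296, P(S=-7)=375921/4294967296, P(S=-5)=1127763/2147483648, P(S=-3)=5316597/2147483648, P(S=-1)=79748955/8589934592, P(S=1)=239246865/8589934592, P(S=3)=143548119/2147483648, P(S=5)=274046409/2147483648, P(S=7)=822139227/4294967296, P(S=9)=948622185/4294967296, P(S=11)=406552365/2147483648, P(S=13)=243931419/2147483648, P(S=15)=731794257/17179869184, P(S=17)=129140163/17179869184
E[|S_17|] = Σ_m |m|·P(S_17=m) = 18339782563/2147483648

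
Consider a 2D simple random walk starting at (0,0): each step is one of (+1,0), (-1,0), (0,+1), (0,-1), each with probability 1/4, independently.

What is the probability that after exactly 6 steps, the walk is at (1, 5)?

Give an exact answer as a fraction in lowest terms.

Answer: 3/2048

Derivation:
Let h be the number of horizontal steps (so 6-h are vertical). To end at (1,5) need (h+1)/2 right-steps and ((6-h)+5)/2 up-steps.
Sum over h with 1 ≤ h ≤ 1, h ≡ 1 (mod 2), 6-h ≡ 1 (mod 2):
h=1: C(6,1)·C(1,1)·C(5,5) = 6·1·1 = 6
Total favorable: 6
Total paths: 4^6 = 4096
P = 6/4096 = 3/2048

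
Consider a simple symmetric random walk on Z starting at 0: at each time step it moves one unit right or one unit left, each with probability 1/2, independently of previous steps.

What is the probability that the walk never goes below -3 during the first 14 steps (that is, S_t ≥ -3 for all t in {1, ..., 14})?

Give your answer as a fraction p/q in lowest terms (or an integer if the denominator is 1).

Let f(t,s) = #length-t paths at position s with S_1..S_t all ≥ -3.
f(t,s) = f(t-1,s-1) + f(t-1,s+1) for s ≥ -3; f(t,s) = 0 for s < -3.
t=0: f(0,0)=1
t=1: f(1,-1)=1 f(1,1)=1
t=2: f(2,-2)=1 f(2,0)=2 f(2,2)=1
t=3: f(3,-3)=1 f(3,-1)=3 f(3,1)=3 f(3,3)=1
t=4: f(4,-2)=4 f(4,0)=6 f(4,2)=4 f(4,4)=1
t=5: f(5,-3)=4 f(5,-1)=10 f(5,1)=10 f(5,3)=5 f(5,5)=1
t=6: f(6,-2)=14 f(6,0)=20 f(6,2)=15 f(6,4)=6 f(6,6)=1
t=7: f(7,-3)=14 f(7,-1)=34 f(7,1)=35 f(7,3)=21 f(7,5)=7 f(7,7)=1
t=8: f(8,-2)=48 f(8,0)=69 f(8,2)=56 f(8,4)=28 f(8,6)=8 f(8,8)=1
t=9: f(9,-3)=48 f(9,-1)=117 f(9,1)=125 f(9,3)=84 f(9,5)=36 f(9,7)=9 f(9,9)=1
t=10: f(10,-2)=165 f(10,0)=242 f(10,2)=209 f(10,4)=120 f(10,6)=45 f(10,8)=10 f(10,10)=1
t=11: f(11,-3)=165 f(11,-1)=407 f(11,1)=451 f(11,3)=329 f(11,5)=165 f(11,7)=55 f(11,9)=11 f(11,11)=1
t=12: f(12,-2)=572 f(12,0)=858 f(12,2)=780 f(12,4)=494 f(12,6)=220 f(12,8)=66 f(12,10)=12 f(12,12)=1
t=13: f(13,-3)=572 f(13,-1)=1430 f(13,1)=1638 f(13,3)=1274 f(13,5)=714 f(13,7)=286 f(13,9)=78 f(13,11)=13 f(13,13)=1
t=14: f(14,-2)=2002 f(14,0)=3068 f(14,2)=2912 f(14,4)=1988 f(14,6)=1000 f(14,8)=364 f(14,10)=91 f(14,12)=14 f(14,14)=1
Σ_s f(14,s) = 11440
P = 11440/16384 = 715/1024

Answer: 715/1024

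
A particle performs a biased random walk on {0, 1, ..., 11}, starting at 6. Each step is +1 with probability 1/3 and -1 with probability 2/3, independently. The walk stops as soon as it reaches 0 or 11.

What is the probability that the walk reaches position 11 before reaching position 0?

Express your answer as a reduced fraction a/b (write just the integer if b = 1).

Answer: 63/2047

Derivation:
Biased walk: p = 1/3, q = 2/3, r = q/p = 2
Gambler's ruin: P(hit 11 before 0 | start at 6) = (1 - r^a)/(1 - r^N)
r^6 = 64; r^11 = 2048
P = (1 - 64) / (1 - 2048) = -63 / -2047 = 63/2047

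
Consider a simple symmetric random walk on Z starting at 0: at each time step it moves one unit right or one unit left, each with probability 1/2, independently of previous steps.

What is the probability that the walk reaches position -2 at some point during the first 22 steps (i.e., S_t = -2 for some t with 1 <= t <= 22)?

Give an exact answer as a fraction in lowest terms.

Answer: 1421113/2097152

Derivation:
Count via complement. Let g(t,s) = #length-t paths at position s with S_1..S_t all ≠ -2.
g(t,s) = g(t-1,s-1) + g(t-1,s+1) for s ≠ -2; g(t,-2) = 0.
t=0: g(0,0)=1
t=1: g(1,-1)=1 g(1,1)=1
t=2: g(2,0)=2 g(2,2)=1
t=3: g(3,-1)=2 g(3,1)=3 g(3,3)=1
t=4: g(4,0)=5 g(4,2)=4 g(4,4)=1
t=5: g(5,-1)=5 g(5,1)=9 g(5,3)=5 g(5,5)=1
t=6: g(6,0)=14 g(6,2)=14 g(6,4)=6 g(6,6)=1
t=7: g(7,-1)=14 g(7,1)=28 g(7,3)=20 g(7,5)=7 g(7,7)=1
t=8: g(8,0)=42 g(8,2)=48 g(8,4)=27 g(8,6)=8 g(8,8)=1
t=9: g(9,-1)=42 g(9,1)=90 g(9,3)=75 g(9,5)=35 g(9,7)=9 g(9,9)=1
t=10: g(10,0)=132 g(10,2)=165 g(10,4)=110 g(10,6)=44 g(10,8)=10 g(10,10)=1
t=11: g(11,-1)=132 g(11,1)=297 g(11,3)=275 g(11,5)=154 g(11,7)=54 g(11,9)=11 g(11,11)=1
t=12: g(12,0)=429 g(12,2)=572 g(12,4)=429 g(12,6)=208 g(12,8)=65 g(12,10)=12 g(12,12)=1
t=13: g(13,-1)=429 g(13,1)=1001 g(13,3)=1001 g(13,5)=637 g(13,7)=273 g(13,9)=77 g(13,11)=13 g(13,13)=1
t=14: g(14,0)=1430 g(14,2)=2002 g(14,4)=1638 g(14,6)=910 g(14,8)=350 g(14,10)=90 g(14,12)=14 g(14,14)=1
t=15: g(15,-1)=1430 g(15,1)=3432 g(15,3)=3640 g(15,5)=2548 g(15,7)=1260 g(15,9)=440 g(15,11)=104 g(15,13)=15 g(15,15)=1
t=16: g(16,0)=4862 g(16,2)=7072 g(16,4)=6188 g(16,6)=3808 g(16,8)=1700 g(16,10)=544 g(16,12)=119 g(16,14)=16 g(16,16)=1
t=17: g(17,-1)=4862 g(17,1)=11934 g(17,3)=13260 g(17,5)=9996 g(17,7)=5508 g(17,9)=2244 g(17,11)=663 g(17,13)=135 g(17,15)=17 g(17,17)=1
t=18: g(18,0)=16796 g(18,2)=25194 g(18,4)=23256 g(18,6)=15504 g(18,8)=7752 g(18,10)=2907 g(18,12)=798 g(18,14)=152 g(18,16)=18 g(18,18)=1
t=19: g(19,-1)=16796 g(19,1)=41990 g(19,3)=48450 g(19,5)=38760 g(19,7)=23256 g(19,9)=10659 g(19,11)=3705 g(19,13)=950 g(19,15)=170 g(19,17)=19 g(19,19)=1
t=20: g(20,0)=58786 g(20,2)=90440 g(20,4)=87210 g(20,6)=62016 g(20,8)=33915 g(20,10)=14364 g(20,12)=4655 g(20,14)=1120 g(20,16)=189 g(20,18)=20 g(20,20)=1
t=21: g(21,-1)=58786 g(21,1)=149226 g(21,3)=177650 g(21,5)=149226 g(21,7)=95931 g(21,9)=48279 g(21,11)=19019 g(21,13)=5775 g(21,15)=1309 g(21,17)=209 g(21,19)=21 g(21,21)=1
t=22: g(22,0)=208012 g(22,2)=326876 g(22,4)=326876 g(22,6)=245157 g(22,8)=144210 g(22,10)=67298 g(22,12)=24794 g(22,14)=7084 g(22,16)=1518 g(22,18)=230 g(22,20)=22 g(22,22)=1
Paths never hitting -2: Σ_s g(22,s) = 1352078
Paths hitting -2: 2^22 - 1352078 = 2842226
P = 2842226/4194304 = 1421113/2097152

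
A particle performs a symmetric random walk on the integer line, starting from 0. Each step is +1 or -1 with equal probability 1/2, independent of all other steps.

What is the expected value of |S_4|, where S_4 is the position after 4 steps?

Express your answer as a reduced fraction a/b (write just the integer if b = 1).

Answer: 3/2

Derivation:
S_4 takes values m ≡ 0 (mod 2) with |m| ≤ 4; P(S_4=m) = C(4,(4+m)/2)/2^4.
Total paths: 2^4 = 16
Distribution: P(S=-4)=1/16, P(S=-2)=4/16, P(S=0)=6/16, P(S=2)=4/16, P(S=4)=1/16
E[|S_4|] = Σ_m |m|·P(S_4=m) = 24/16 = 3/2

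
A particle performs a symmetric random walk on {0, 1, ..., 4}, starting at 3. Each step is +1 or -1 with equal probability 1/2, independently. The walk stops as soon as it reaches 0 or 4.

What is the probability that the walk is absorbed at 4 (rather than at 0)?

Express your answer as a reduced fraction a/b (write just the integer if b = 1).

Symmetric walk (p = 1/2): the harmonic-function argument gives P(hit 4 before 0 | start at 3) = a/N.
P = 3/4 = 3/4

Answer: 3/4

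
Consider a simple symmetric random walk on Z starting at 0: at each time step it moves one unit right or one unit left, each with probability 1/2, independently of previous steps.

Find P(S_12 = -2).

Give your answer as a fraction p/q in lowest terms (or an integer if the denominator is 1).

Answer: 99/512

Derivation:
To reach position -2 after 12 steps: need 5 steps of +1 and 7 of -1.
Favorable paths: C(12,5) = 792
Total paths: 2^12 = 4096
P = 792/4096 = 99/512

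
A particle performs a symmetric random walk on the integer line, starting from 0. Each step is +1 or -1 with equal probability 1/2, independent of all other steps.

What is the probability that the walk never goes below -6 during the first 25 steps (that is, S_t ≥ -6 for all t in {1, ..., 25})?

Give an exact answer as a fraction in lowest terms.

Answer: 27895895/33554432

Derivation:
Let f(t,s) = #length-t paths at position s with S_1..S_t all ≥ -6.
f(t,s) = f(t-1,s-1) + f(t-1,s+1) for s ≥ -6; f(t,s) = 0 for s < -6.
t=0: f(0,0)=1
t=1: f(1,-1)=1 f(1,1)=1
t=2: f(2,-2)=1 f(2,0)=2 f(2,2)=1
t=3: f(3,-3)=1 f(3,-1)=3 f(3,1)=3 f(3,3)=1
t=4: f(4,-4)=1 f(4,-2)=4 f(4,0)=6 f(4,2)=4 f(4,4)=1
t=5: f(5,-5)=1 f(5,-3)=5 f(5,-1)=10 f(5,1)=10 f(5,3)=5 f(5,5)=1
t=6: f(6,-6)=1 f(6,-4)=6 f(6,-2)=15 f(6,0)=20 f(6,2)=15 f(6,4)=6 f(6,6)=1
t=7: f(7,-5)=7 f(7,-3)=21 f(7,-1)=35 f(7,1)=35 f(7,3)=21 f(7,5)=7 f(7,7)=1
t=8: f(8,-6)=7 f(8,-4)=28 f(8,-2)=56 f(8,0)=70 f(8,2)=56 f(8,4)=28 f(8,6)=8 f(8,8)=1
t=9: f(9,-5)=35 f(9,-3)=84 f(9,-1)=126 f(9,1)=126 f(9,3)=84 f(9,5)=36 f(9,7)=9 f(9,9)=1
t=10: f(10,-6)=35 f(10,-4)=119 f(10,-2)=210 f(10,0)=252 f(10,2)=210 f(10,4)=120 f(10,6)=45 f(10,8)=10 f(10,10)=1
t=11: f(11,-5)=154 f(11,-3)=329 f(11,-1)=462 f(11,1)=462 f(11,3)=330 f(11,5)=165 f(11,7)=55 f(11,9)=11 f(11,11)=1
t=12: f(12,-6)=154 f(12,-4)=483 f(12,-2)=791 f(12,0)=924 f(12,2)=792 f(12,4)=495 f(12,6)=220 f(12,8)=66 f(12,10)=12 f(12,12)=1
t=13: f(13,-5)=637 f(13,-3)=1274 f(13,-1)=1715 f(13,1)=1716 f(13,3)=1287 f(13,5)=715 f(13,7)=286 f(13,9)=78 f(13,11)=13 f(13,13)=1
t=14: f(14,-6)=637 f(14,-4)=1911 f(14,-2)=2989 f(14,0)=3431 f(14,2)=3003 f(14,4)=2002 f(14,6)=1001 f(14,8)=364 f(14,10)=91 f(14,12)=14 f(14,14)=1
t=15: f(15,-5)=2548 f(15,-3)=4900 f(15,-1)=6420 f(15,1)=6434 f(15,3)=5005 f(15,5)=3003 f(15,7)=1365 f(15,9)=455 f(15,11)=105 f(15,13)=15 f(15,15)=1
t=16: f(16,-6)=2548 f(16,-4)=7448 f(16,-2)=11320 f(16,0)=12854 f(16,2)=11439 f(16,4)=8008 f(16,6)=4368 f(16,8)=1820 f(16,10)=560 f(16,12)=120 f(16,14)=16 f(16,16)=1
t=17: f(17,-5)=9996 f(17,-3)=18768 f(17,-1)=24174 f(17,1)=24293 f(17,3)=19447 f(17,5)=12376 f(17,7)=6188 f(17,9)=2380 f(17,11)=680 f(17,13)=136 f(17,15)=17 f(17,17)=1
t=18: f(18,-6)=9996 f(18,-4)=28764 f(18,-2)=42942 f(18,0)=48467 f(18,2)=43740 f(18,4)=31823 f(18,6)=18564 f(18,8)=8568 f(18,10)=3060 f(18,12)=816 f(18,14)=153 f(18,16)=18 f(18,18)=1
t=19: f(19,-5)=38760 f(19,-3)=71706 f(19,-1)=91409 f(19,1)=92207 f(19,3)=75563 f(19,5)=50387 f(19,7)=27132 f(19,9)=11628 f(19,11)=3876 f(19,13)=969 f(19,15)=171 f(19,17)=19 f(19,19)=1
t=20: f(20,-6)=38760 f(20,-4)=110466 f(20,-2)=163115 f(20,0)=183616 f(20,2)=167770 f(20,4)=125950 f(20,6)=77519 f(20,8)=38760 f(20,10)=15504 f(20,12)=4845 f(20,14)=1140 f(20,16)=190 f(20,18)=20 f(20,20)=1
t=21: f(21,-5)=149226 f(21,-3)=273581 f(21,-1)=346731 f(21,1)=351386 f(21,3)=293720 f(21,5)=203469 f(21,7)=116279 f(21,9)=54264 f(21,11)=20349 f(21,13)=5985 f(21,15)=1330 f(21,17)=210 f(21,19)=21 f(21,21)=1
t=22: f(22,-6)=149226 f(22,-4)=422807 f(22,-2)=620312 f(22,0)=698117 f(22,2)=645106 f(22,4)=497189 f(22,6)=319748 f(22,8)=170543 f(22,10)=74613 f(22,12)=26334 f(22,14)=7315 f(22,16)=1540 f(22,18)=231 f(22,20)=22 f(22,22)=1
t=23: f(23,-5)=572033 f(23,-3)=1043119 f(23,-1)=1318429 f(23,1)=1343223 f(23,3)=1142295 f(23,5)=816937 f(23,7)=490291 f(23,9)=245156 f(23,11)=100947 f(23,13)=33649 f(23,15)=8855 f(23,17)=1771 f(23,19)=253 f(23,21)=23 f(23,23)=1
t=24: f(24,-6)=572033 f(24,-4)=1615152 f(24,-2)=2361548 f(24,0)=2661652 f(24,2)=2485518 f(24,4)=1959232 f(24,6)=1307228 f(24,8)=735447 f(24,10)=346103 f(24,12)=134596 f(24,14)=42504 f(24,16)=10626 f(24,18)=2024 f(24,20)=276 f(24,22)=24 f(24,24)=1
t=25: f(25,-5)=2187185 f(25,-3)=3976700 f(25,-1)=5023200 f(25,1)=5147170 f(25,3)=4444750 f(25,5)=3266460 f(25,7)=2042675 f(25,9)=1081550 f(25,11)=480699 f(25,13)=177100 f(25,15)=53130 f(25,17)=12650 f(25,19)=2300 f(25,21)=300 f(25,23)=25 f(25,25)=1
Σ_s f(25,s) = 27895895
P = 27895895/33554432 = 27895895/33554432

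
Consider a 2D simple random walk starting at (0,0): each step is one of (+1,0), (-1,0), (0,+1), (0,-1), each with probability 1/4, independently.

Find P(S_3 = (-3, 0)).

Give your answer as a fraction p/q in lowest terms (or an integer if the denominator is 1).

Let h be the number of horizontal steps (so 3-h are vertical). To end at (-3,0) need (h-3)/2 right-steps and ((3-h)+0)/2 up-steps.
Sum over h with 3 ≤ h ≤ 3, h ≡ 1 (mod 2), 3-h ≡ 0 (mod 2):
h=3: C(3,3)·C(3,0)·C(0,0) = 1·1·1 = 1
Total favorable: 1
Total paths: 4^3 = 64
P = 1/64 = 1/64

Answer: 1/64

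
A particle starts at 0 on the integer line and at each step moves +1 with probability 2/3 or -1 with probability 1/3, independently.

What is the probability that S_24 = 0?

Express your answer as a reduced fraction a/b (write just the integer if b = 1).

To be at 0 after 24 steps: need exactly 12 steps of +1 and 12 of -1.
Number of such sequences: C(24,12) = 2704156
Each has probability (2/3)^12 · (1/3)^12 = 4096/282429536481
P = 2704156 · 4096/282429536481 = 11076222976/282429536481

Answer: 11076222976/282429536481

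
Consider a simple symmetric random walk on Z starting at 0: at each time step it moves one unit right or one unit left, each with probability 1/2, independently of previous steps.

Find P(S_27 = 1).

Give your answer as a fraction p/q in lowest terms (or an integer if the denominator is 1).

Answer: 5014575/33554432

Derivation:
To reach position 1 after 27 steps: need 14 steps of +1 and 13 of -1.
Favorable paths: C(27,14) = 20058300
Total paths: 2^27 = 134217728
P = 20058300/134217728 = 5014575/33554432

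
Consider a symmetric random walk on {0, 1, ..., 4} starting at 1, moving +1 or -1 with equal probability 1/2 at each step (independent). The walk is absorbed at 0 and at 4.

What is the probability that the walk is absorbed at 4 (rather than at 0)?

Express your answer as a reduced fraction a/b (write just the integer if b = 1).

Answer: 1/4

Derivation:
Symmetric walk (p = 1/2): the harmonic-function argument gives P(hit 4 before 0 | start at 1) = a/N.
P = 1/4 = 1/4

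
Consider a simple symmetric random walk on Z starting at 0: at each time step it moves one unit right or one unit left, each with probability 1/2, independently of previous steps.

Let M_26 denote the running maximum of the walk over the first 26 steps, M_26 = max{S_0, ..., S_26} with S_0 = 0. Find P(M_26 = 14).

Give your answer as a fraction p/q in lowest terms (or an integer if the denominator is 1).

Answer: 115115/33554432

Derivation:
Let M_26 = max(S_0,...,S_26). Use the reflection principle: for j ≥ 1, #{paths with M_26 ≥ j} = #{S_26 ≥ j} + #{S_26 ≥ j+1}.
By reflection, #{M_26 ≥ 14} = #{S_26 ≥ 14} + #{S_26 ≥ 15} = 313912 + 83682 = 397594.
#{M_26 ≥ 15} = #{S_26 ≥ 15} + #{S_26 ≥ 16} = 83682 + 83682 = 167364.
#{M_26 = 14} = 397594 - 167364 = 230230.
P(M_26 = 14) = 230230/67108864 = 115115/33554432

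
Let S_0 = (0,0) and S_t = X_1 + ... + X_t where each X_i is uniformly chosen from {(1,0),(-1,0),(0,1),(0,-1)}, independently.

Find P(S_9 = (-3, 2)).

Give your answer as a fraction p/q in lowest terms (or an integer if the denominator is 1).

Answer: 567/32768

Derivation:
Let h be the number of horizontal steps (so 9-h are vertical). To end at (-3,2) need (h-3)/2 right-steps and ((9-h)+2)/2 up-steps.
Sum over h with 3 ≤ h ≤ 7, h ≡ 1 (mod 2), 9-h ≡ 0 (mod 2):
h=3: C(9,3)·C(3,0)·C(6,4) = 84·1·15 = 1260
h=5: C(9,5)·C(5,1)·C(4,3) = 126·5·4 = 2520
h=7: C(9,7)·C(7,2)·C(2,2) = 36·21·1 = 756
Total favorable: 4536
Total paths: 4^9 = 262144
P = 4536/262144 = 567/32768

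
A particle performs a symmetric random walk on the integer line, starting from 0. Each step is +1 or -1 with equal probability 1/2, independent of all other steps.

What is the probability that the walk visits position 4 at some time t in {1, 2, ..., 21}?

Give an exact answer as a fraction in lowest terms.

Answer: 200965/524288

Derivation:
Count via complement. Let g(t,s) = #length-t paths at position s with S_1..S_t all ≠ 4.
g(t,s) = g(t-1,s-1) + g(t-1,s+1) for s ≠ 4; g(t,4) = 0.
t=0: g(0,0)=1
t=1: g(1,-1)=1 g(1,1)=1
t=2: g(2,-2)=1 g(2,0)=2 g(2,2)=1
t=3: g(3,-3)=1 g(3,-1)=3 g(3,1)=3 g(3,3)=1
t=4: g(4,-4)=1 g(4,-2)=4 g(4,0)=6 g(4,2)=4
t=5: g(5,-5)=1 g(5,-3)=5 g(5,-1)=10 g(5,1)=10 g(5,3)=4
t=6: g(6,-6)=1 g(6,-4)=6 g(6,-2)=15 g(6,0)=20 g(6,2)=14
t=7: g(7,-7)=1 g(7,-5)=7 g(7,-3)=21 g(7,-1)=35 g(7,1)=34 g(7,3)=14
t=8: g(8,-8)=1 g(8,-6)=8 g(8,-4)=28 g(8,-2)=56 g(8,0)=69 g(8,2)=48
t=9: g(9,-9)=1 g(9,-7)=9 g(9,-5)=36 g(9,-3)=84 g(9,-1)=125 g(9,1)=117 g(9,3)=48
t=10: g(10,-10)=1 g(10,-8)=10 g(10,-6)=45 g(10,-4)=120 g(10,-2)=209 g(10,0)=242 g(10,2)=165
t=11: g(11,-11)=1 g(11,-9)=11 g(11,-7)=55 g(11,-5)=165 g(11,-3)=329 g(11,-1)=451 g(11,1)=407 g(11,3)=165
t=12: g(12,-12)=1 g(12,-10)=12 g(12,-8)=66 g(12,-6)=220 g(12,-4)=494 g(12,-2)=780 g(12,0)=858 g(12,2)=572
t=13: g(13,-13)=1 g(13,-11)=13 g(13,-9)=78 g(13,-7)=286 g(13,-5)=714 g(13,-3)=1274 g(13,-1)=1638 g(13,1)=1430 g(13,3)=572
t=14: g(14,-14)=1 g(14,-12)=14 g(14,-10)=91 g(14,-8)=364 g(14,-6)=1000 g(14,-4)=1988 g(14,-2)=2912 g(14,0)=3068 g(14,2)=2002
t=15: g(15,-15)=1 g(15,-13)=15 g(15,-11)=105 g(15,-9)=455 g(15,-7)=1364 g(15,-5)=2988 g(15,-3)=4900 g(15,-1)=5980 g(15,1)=5070 g(15,3)=2002
t=16: g(16,-16)=1 g(16,-14)=16 g(16,-12)=120 g(16,-10)=560 g(16,-8)=1819 g(16,-6)=4352 g(16,-4)=7888 g(16,-2)=10880 g(16,0)=11050 g(16,2)=7072
t=17: g(17,-17)=1 g(17,-15)=17 g(17,-13)=136 g(17,-11)=680 g(17,-9)=2379 g(17,-7)=6171 g(17,-5)=12240 g(17,-3)=18768 g(17,-1)=21930 g(17,1)=18122 g(17,3)=7072
t=18: g(18,-18)=1 g(18,-16)=18 g(18,-14)=153 g(18,-12)=816 g(18,-10)=3059 g(18,-8)=8550 g(18,-6)=18411 g(18,-4)=31008 g(18,-2)=40698 g(18,0)=40052 g(18,2)=25194
t=19: g(19,-19)=1 g(19,-17)=19 g(19,-15)=171 g(19,-13)=969 g(19,-11)=3875 g(19,-9)=11609 g(19,-7)=26961 g(19,-5)=49419 g(19,-3)=71706 g(19,-1)=80750 g(19,1)=65246 g(19,3)=25194
t=20: g(20,-20)=1 g(20,-18)=20 g(20,-16)=190 g(20,-14)=1140 g(20,-12)=4844 g(20,-10)=15484 g(20,-8)=38570 g(20,-6)=76380 g(20,-4)=121125 g(20,-2)=152456 g(20,0)=145996 g(20,2)=90440
t=21: g(21,-21)=1 g(21,-19)=21 g(21,-17)=210 g(21,-15)=1330 g(21,-13)=5984 g(21,-11)=20328 g(21,-9)=54054 g(21,-7)=114950 g(21,-5)=197505 g(21,-3)=273581 g(21,-1)=298452 g(21,1)=236436 g(21,3)=90440
Paths never hitting 4: Σ_s g(21,s) = 1293292
Paths hitting 4: 2^21 - 1293292 = 803860
P = 803860/2097152 = 200965/524288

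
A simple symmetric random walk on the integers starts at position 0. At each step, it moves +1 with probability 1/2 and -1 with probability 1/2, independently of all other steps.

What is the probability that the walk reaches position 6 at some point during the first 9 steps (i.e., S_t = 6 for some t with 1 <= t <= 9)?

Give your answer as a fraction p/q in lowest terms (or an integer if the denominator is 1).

Answer: 5/128

Derivation:
Count via complement. Let g(t,s) = #length-t paths at position s with S_1..S_t all ≠ 6.
g(t,s) = g(t-1,s-1) + g(t-1,s+1) for s ≠ 6; g(t,6) = 0.
t=0: g(0,0)=1
t=1: g(1,-1)=1 g(1,1)=1
t=2: g(2,-2)=1 g(2,0)=2 g(2,2)=1
t=3: g(3,-3)=1 g(3,-1)=3 g(3,1)=3 g(3,3)=1
t=4: g(4,-4)=1 g(4,-2)=4 g(4,0)=6 g(4,2)=4 g(4,4)=1
t=5: g(5,-5)=1 g(5,-3)=5 g(5,-1)=10 g(5,1)=10 g(5,3)=5 g(5,5)=1
t=6: g(6,-6)=1 g(6,-4)=6 g(6,-2)=15 g(6,0)=20 g(6,2)=15 g(6,4)=6
t=7: g(7,-7)=1 g(7,-5)=7 g(7,-3)=21 g(7,-1)=35 g(7,1)=35 g(7,3)=21 g(7,5)=6
t=8: g(8,-8)=1 g(8,-6)=8 g(8,-4)=28 g(8,-2)=56 g(8,0)=70 g(8,2)=56 g(8,4)=27
t=9: g(9,-9)=1 g(9,-7)=9 g(9,-5)=36 g(9,-3)=84 g(9,-1)=126 g(9,1)=126 g(9,3)=83 g(9,5)=27
Paths never hitting 6: Σ_s g(9,s) = 492
Paths hitting 6: 2^9 - 492 = 20
P = 20/512 = 5/128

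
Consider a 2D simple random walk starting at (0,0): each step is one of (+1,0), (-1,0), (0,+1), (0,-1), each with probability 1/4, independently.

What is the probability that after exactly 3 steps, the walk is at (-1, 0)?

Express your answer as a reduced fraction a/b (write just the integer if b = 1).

Answer: 9/64

Derivation:
Let h be the number of horizontal steps (so 3-h are vertical). To end at (-1,0) need (h-1)/2 right-steps and ((3-h)+0)/2 up-steps.
Sum over h with 1 ≤ h ≤ 3, h ≡ 1 (mod 2), 3-h ≡ 0 (mod 2):
h=1: C(3,1)·C(1,0)·C(2,1) = 3·1·2 = 6
h=3: C(3,3)·C(3,1)·C(0,0) = 1·3·1 = 3
Total favorable: 9
Total paths: 4^3 = 64
P = 9/64 = 9/64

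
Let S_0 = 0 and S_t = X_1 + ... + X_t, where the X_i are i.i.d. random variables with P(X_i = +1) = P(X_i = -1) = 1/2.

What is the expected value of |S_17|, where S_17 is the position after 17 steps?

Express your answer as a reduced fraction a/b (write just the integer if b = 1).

Answer: 109395/32768

Derivation:
S_17 takes values m ≡ 1 (mod 2) with |m| ≤ 17; P(S_17=m) = C(17,(17+m)/2)/2^17.
Total paths: 2^17 = 131072
Distribution: P(S=-17)=1/131072, P(S=-15)=17/131072, P(S=-13)=136/131072, P(S=-11)=680/131072, P(S=-9)=2380/131072, P(S=-7)=6188/131072, P(S=-5)=12376/131072, P(S=-3)=19448/131072, P(S=-1)=24310/131072, P(S=1)=24310/131072, P(S=3)=19448/131072, P(S=5)=12376/131072, P(S=7)=6188/131072, P(S=9)=2380/131072, P(S=11)=680/131072, P(S=13)=136/131072, P(S=15)=17/131072, P(S=17)=1/131072
E[|S_17|] = Σ_m |m|·P(S_17=m) = 437580/131072 = 109395/32768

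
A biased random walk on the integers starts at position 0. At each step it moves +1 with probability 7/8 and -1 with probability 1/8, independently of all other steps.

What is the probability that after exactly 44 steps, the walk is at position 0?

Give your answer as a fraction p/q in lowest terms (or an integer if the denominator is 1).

Answer: 1028331302081763616040255572785/680564733841876926926749214863536422912

Derivation:
To be at 0 after 44 steps: need exactly 22 steps of +1 and 22 of -1.
Number of such sequences: C(44,22) = 2104098963720
Each has probability (7/8)^22 · (1/8)^22 = 3909821048582988049/5444517870735015415413993718908291383296
P = 2104098963720 · 3909821048582988049/5444517870735015415413993718908291383296 = 1028331302081763616040255572785/680564733841876926926749214863536422912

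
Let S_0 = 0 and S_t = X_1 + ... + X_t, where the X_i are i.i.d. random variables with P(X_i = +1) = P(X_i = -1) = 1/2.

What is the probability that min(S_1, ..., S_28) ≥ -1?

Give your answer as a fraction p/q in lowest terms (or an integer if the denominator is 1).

Let f(t,s) = #length-t paths at position s with S_1..S_t all ≥ -1.
f(t,s) = f(t-1,s-1) + f(t-1,s+1) for s ≥ -1; f(t,s) = 0 for s < -1.
t=0: f(0,0)=1
t=1: f(1,-1)=1 f(1,1)=1
t=2: f(2,0)=2 f(2,2)=1
t=3: f(3,-1)=2 f(3,1)=3 f(3,3)=1
t=4: f(4,0)=5 f(4,2)=4 f(4,4)=1
t=5: f(5,-1)=5 f(5,1)=9 f(5,3)=5 f(5,5)=1
t=6: f(6,0)=14 f(6,2)=14 f(6,4)=6 f(6,6)=1
t=7: f(7,-1)=14 f(7,1)=28 f(7,3)=20 f(7,5)=7 f(7,7)=1
t=8: f(8,0)=42 f(8,2)=48 f(8,4)=27 f(8,6)=8 f(8,8)=1
t=9: f(9,-1)=42 f(9,1)=90 f(9,3)=75 f(9,5)=35 f(9,7)=9 f(9,9)=1
t=10: f(10,0)=132 f(10,2)=165 f(10,4)=110 f(10,6)=44 f(10,8)=10 f(10,10)=1
t=11: f(11,-1)=132 f(11,1)=297 f(11,3)=275 f(11,5)=154 f(11,7)=54 f(11,9)=11 f(11,11)=1
t=12: f(12,0)=429 f(12,2)=572 f(12,4)=429 f(12,6)=208 f(12,8)=65 f(12,10)=12 f(12,12)=1
t=13: f(13,-1)=429 f(13,1)=1001 f(13,3)=1001 f(13,5)=637 f(13,7)=273 f(13,9)=77 f(13,11)=13 f(13,13)=1
t=14: f(14,0)=1430 f(14,2)=2002 f(14,4)=1638 f(14,6)=910 f(14,8)=350 f(14,10)=90 f(14,12)=14 f(14,14)=1
t=15: f(15,-1)=1430 f(15,1)=3432 f(15,3)=3640 f(15,5)=2548 f(15,7)=1260 f(15,9)=440 f(15,11)=104 f(15,13)=15 f(15,15)=1
t=16: f(16,0)=4862 f(16,2)=7072 f(16,4)=6188 f(16,6)=3808 f(16,8)=1700 f(16,10)=544 f(16,12)=119 f(16,14)=16 f(16,16)=1
t=17: f(17,-1)=4862 f(17,1)=11934 f(17,3)=13260 f(17,5)=9996 f(17,7)=5508 f(17,9)=2244 f(17,11)=663 f(17,13)=135 f(17,15)=17 f(17,17)=1
t=18: f(18,0)=16796 f(18,2)=25194 f(18,4)=23256 f(18,6)=15504 f(18,8)=7752 f(18,10)=2907 f(18,12)=798 f(18,14)=152 f(18,16)=18 f(18,18)=1
t=19: f(19,-1)=16796 f(19,1)=41990 f(19,3)=48450 f(19,5)=38760 f(19,7)=23256 f(19,9)=10659 f(19,11)=3705 f(19,13)=950 f(19,15)=170 f(19,17)=19 f(19,19)=1
t=20: f(20,0)=58786 f(20,2)=90440 f(20,4)=87210 f(20,6)=62016 f(20,8)=33915 f(20,10)=14364 f(20,12)=4655 f(20,14)=1120 f(20,16)=189 f(20,18)=20 f(20,20)=1
t=21: f(21,-1)=58786 f(21,1)=149226 f(21,3)=177650 f(21,5)=149226 f(21,7)=95931 f(21,9)=48279 f(21,11)=19019 f(21,13)=5775 f(21,15)=1309 f(21,17)=209 f(21,19)=21 f(21,21)=1
t=22: f(22,0)=208012 f(22,2)=326876 f(22,4)=326876 f(22,6)=245157 f(22,8)=144210 f(22,10)=67298 f(22,12)=24794 f(22,14)=7084 f(22,16)=1518 f(22,18)=230 f(22,20)=22 f(22,22)=1
t=23: f(23,-1)=208012 f(23,1)=534888 f(23,3)=653752 f(23,5)=572033 f(23,7)=389367 f(23,9)=211508 f(23,11)=92092 f(23,13)=31878 f(23,15)=8602 f(23,17)=1748 f(23,19)=252 f(23,21)=23 f(23,23)=1
t=24: f(24,0)=742900 f(24,2)=1188640 f(24,4)=1225785 f(24,6)=961400 f(24,8)=600875 f(24,10)=303600 f(24,12)=123970 f(24,14)=40480 f(24,16)=10350 f(24,18)=2000 f(24,20)=275 f(24,22)=24 f(24,24)=1
t=25: f(25,-1)=742900 f(25,1)=1931540 f(25,3)=2414425 f(25,5)=2187185 f(25,7)=1562275 f(25,9)=904475 f(25,11)=427570 f(25,13)=164450 f(25,15)=50830 f(25,17)=12350 f(25,19)=2275 f(25,21)=299 f(25,23)=25 f(25,25)=1
t=26: f(26,0)=2674440 f(26,2)=4345965 f(26,4)=4601610 f(26,6)=3749460 f(26,8)=2466750 f(26,10)=1332045 f(26,12)=592020 f(26,14)=215280 f(26,16)=63180 f(26,18)=14625 f(26,20)=2574 f(26,22)=324 f(26,24)=26 f(26,26)=1
t=27: f(27,-1)=2674440 f(27,1)=7020405 f(27,3)=8947575 f(27,5)=8351070 f(27,7)=6216210 f(27,9)=3798795 f(27,11)=1924065 f(27,13)=807300 f(27,15)=278460 f(27,17)=77805 f(27,19)=17199 f(27,21)=2898 f(27,23)=350 f(27,25)=27 f(27,27)=1
t=28: f(28,0)=9694845 f(28,2)=15967980 f(28,4)=17298645 f(28,6)=14567280 f(28,8)=10015005 f(28,10)=5722860 f(28,12)=2731365 f(28,14)=1085760 f(28,16)=356265 f(28,18)=95004 f(28,20)=20097 f(28,22)=3248 f(28,24)=377 f(28,26)=28 f(28,28)=1
Σ_s f(28,s) = 77558760
P = 77558760/268435456 = 9694845/33554432

Answer: 9694845/33554432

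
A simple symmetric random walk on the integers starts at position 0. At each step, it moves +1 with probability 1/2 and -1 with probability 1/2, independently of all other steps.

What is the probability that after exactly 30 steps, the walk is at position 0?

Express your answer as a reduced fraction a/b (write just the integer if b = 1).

Answer: 9694845/67108864

Derivation:
To return to 0 after 30 steps: need exactly 15 steps of +1 and 15 of -1.
Favorable paths: C(30,15) = 155117520
Total paths: 2^30 = 1073741824
P = 155117520/1073741824 = 9694845/67108864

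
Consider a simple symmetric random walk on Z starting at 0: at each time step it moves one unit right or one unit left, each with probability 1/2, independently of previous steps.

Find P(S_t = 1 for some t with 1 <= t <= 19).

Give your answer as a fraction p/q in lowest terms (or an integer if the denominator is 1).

Count via complement. Let g(t,s) = #length-t paths at position s with S_1..S_t all ≠ 1.
g(t,s) = g(t-1,s-1) + g(t-1,s+1) for s ≠ 1; g(t,1) = 0.
t=0: g(0,0)=1
t=1: g(1,-1)=1
t=2: g(2,-2)=1 g(2,0)=1
t=3: g(3,-3)=1 g(3,-1)=2
t=4: g(4,-4)=1 g(4,-2)=3 g(4,0)=2
t=5: g(5,-5)=1 g(5,-3)=4 g(5,-1)=5
t=6: g(6,-6)=1 g(6,-4)=5 g(6,-2)=9 g(6,0)=5
t=7: g(7,-7)=1 g(7,-5)=6 g(7,-3)=14 g(7,-1)=14
t=8: g(8,-8)=1 g(8,-6)=7 g(8,-4)=20 g(8,-2)=28 g(8,0)=14
t=9: g(9,-9)=1 g(9,-7)=8 g(9,-5)=27 g(9,-3)=48 g(9,-1)=42
t=10: g(10,-10)=1 g(10,-8)=9 g(10,-6)=35 g(10,-4)=75 g(10,-2)=90 g(10,0)=42
t=11: g(11,-11)=1 g(11,-9)=10 g(11,-7)=44 g(11,-5)=110 g(11,-3)=165 g(11,-1)=132
t=12: g(12,-12)=1 g(12,-10)=11 g(12,-8)=54 g(12,-6)=154 g(12,-4)=275 g(12,-2)=297 g(12,0)=132
t=13: g(13,-13)=1 g(13,-11)=12 g(13,-9)=65 g(13,-7)=208 g(13,-5)=429 g(13,-3)=572 g(13,-1)=429
t=14: g(14,-14)=1 g(14,-12)=13 g(14,-10)=77 g(14,-8)=273 g(14,-6)=637 g(14,-4)=1001 g(14,-2)=1001 g(14,0)=429
t=15: g(15,-15)=1 g(15,-13)=14 g(15,-11)=90 g(15,-9)=350 g(15,-7)=910 g(15,-5)=1638 g(15,-3)=2002 g(15,-1)=1430
t=16: g(16,-16)=1 g(16,-14)=15 g(16,-12)=104 g(16,-10)=440 g(16,-8)=1260 g(16,-6)=2548 g(16,-4)=3640 g(16,-2)=3432 g(16,0)=1430
t=17: g(17,-17)=1 g(17,-15)=16 g(17,-13)=119 g(17,-11)=544 g(17,-9)=1700 g(17,-7)=3808 g(17,-5)=6188 g(17,-3)=7072 g(17,-1)=4862
t=18: g(18,-18)=1 g(18,-16)=17 g(18,-14)=135 g(18,-12)=663 g(18,-10)=2244 g(18,-8)=5508 g(18,-6)=9996 g(18,-4)=13260 g(18,-2)=11934 g(18,0)=4862
t=19: g(19,-19)=1 g(19,-17)=18 g(19,-15)=152 g(19,-13)=798 g(19,-11)=2907 g(19,-9)=7752 g(19,-7)=15504 g(19,-5)=23256 g(19,-3)=25194 g(19,-1)=16796
Paths never hitting 1: Σ_s g(19,s) = 92378
Paths hitting 1: 2^19 - 92378 = 431910
P = 431910/524288 = 215955/262144

Answer: 215955/262144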